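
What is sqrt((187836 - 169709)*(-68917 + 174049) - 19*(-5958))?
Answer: sqrt(1905840966) ≈ 43656.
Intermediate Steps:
sqrt((187836 - 169709)*(-68917 + 174049) - 19*(-5958)) = sqrt(18127*105132 + 113202) = sqrt(1905727764 + 113202) = sqrt(1905840966)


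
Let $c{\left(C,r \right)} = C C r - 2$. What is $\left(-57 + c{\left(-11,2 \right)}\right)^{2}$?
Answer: $33489$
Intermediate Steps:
$c{\left(C,r \right)} = -2 + r C^{2}$ ($c{\left(C,r \right)} = C^{2} r - 2 = r C^{2} - 2 = -2 + r C^{2}$)
$\left(-57 + c{\left(-11,2 \right)}\right)^{2} = \left(-57 - \left(2 - 2 \left(-11\right)^{2}\right)\right)^{2} = \left(-57 + \left(-2 + 2 \cdot 121\right)\right)^{2} = \left(-57 + \left(-2 + 242\right)\right)^{2} = \left(-57 + 240\right)^{2} = 183^{2} = 33489$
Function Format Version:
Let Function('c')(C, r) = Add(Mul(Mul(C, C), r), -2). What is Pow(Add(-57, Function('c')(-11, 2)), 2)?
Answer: 33489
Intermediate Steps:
Function('c')(C, r) = Add(-2, Mul(r, Pow(C, 2))) (Function('c')(C, r) = Add(Mul(Pow(C, 2), r), -2) = Add(Mul(r, Pow(C, 2)), -2) = Add(-2, Mul(r, Pow(C, 2))))
Pow(Add(-57, Function('c')(-11, 2)), 2) = Pow(Add(-57, Add(-2, Mul(2, Pow(-11, 2)))), 2) = Pow(Add(-57, Add(-2, Mul(2, 121))), 2) = Pow(Add(-57, Add(-2, 242)), 2) = Pow(Add(-57, 240), 2) = Pow(183, 2) = 33489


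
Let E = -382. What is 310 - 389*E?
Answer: 148908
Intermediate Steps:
310 - 389*E = 310 - 389*(-382) = 310 + 148598 = 148908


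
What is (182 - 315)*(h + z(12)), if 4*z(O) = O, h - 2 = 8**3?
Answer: -68761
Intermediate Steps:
h = 514 (h = 2 + 8**3 = 2 + 512 = 514)
z(O) = O/4
(182 - 315)*(h + z(12)) = (182 - 315)*(514 + (1/4)*12) = -133*(514 + 3) = -133*517 = -68761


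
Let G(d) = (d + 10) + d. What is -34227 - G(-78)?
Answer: -34081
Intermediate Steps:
G(d) = 10 + 2*d (G(d) = (10 + d) + d = 10 + 2*d)
-34227 - G(-78) = -34227 - (10 + 2*(-78)) = -34227 - (10 - 156) = -34227 - 1*(-146) = -34227 + 146 = -34081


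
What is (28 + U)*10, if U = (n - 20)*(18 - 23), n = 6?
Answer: 980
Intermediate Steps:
U = 70 (U = (6 - 20)*(18 - 23) = -14*(-5) = 70)
(28 + U)*10 = (28 + 70)*10 = 98*10 = 980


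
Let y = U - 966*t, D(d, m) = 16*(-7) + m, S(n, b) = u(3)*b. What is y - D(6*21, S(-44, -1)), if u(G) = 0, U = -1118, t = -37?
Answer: 34736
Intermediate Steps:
S(n, b) = 0 (S(n, b) = 0*b = 0)
D(d, m) = -112 + m
y = 34624 (y = -1118 - 966*(-37) = -1118 + 35742 = 34624)
y - D(6*21, S(-44, -1)) = 34624 - (-112 + 0) = 34624 - 1*(-112) = 34624 + 112 = 34736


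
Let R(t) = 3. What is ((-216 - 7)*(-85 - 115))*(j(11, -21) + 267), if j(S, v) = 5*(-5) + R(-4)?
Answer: 10927000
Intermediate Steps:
j(S, v) = -22 (j(S, v) = 5*(-5) + 3 = -25 + 3 = -22)
((-216 - 7)*(-85 - 115))*(j(11, -21) + 267) = ((-216 - 7)*(-85 - 115))*(-22 + 267) = -223*(-200)*245 = 44600*245 = 10927000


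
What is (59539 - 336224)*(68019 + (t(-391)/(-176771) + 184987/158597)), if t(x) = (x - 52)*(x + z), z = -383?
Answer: -527614724606562311060/28035350287 ≈ -1.8820e+10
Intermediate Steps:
t(x) = (-383 + x)*(-52 + x) (t(x) = (x - 52)*(x - 383) = (-52 + x)*(-383 + x) = (-383 + x)*(-52 + x))
(59539 - 336224)*(68019 + (t(-391)/(-176771) + 184987/158597)) = (59539 - 336224)*(68019 + ((19916 + (-391)² - 435*(-391))/(-176771) + 184987/158597)) = -276685*(68019 + ((19916 + 152881 + 170085)*(-1/176771) + 184987*(1/158597))) = -276685*(68019 + (342882*(-1/176771) + 184987/158597)) = -276685*(68019 + (-342882/176771 + 184987/158597)) = -276685*(68019 - 21679719577/28035350287) = -276685*1906914811451876/28035350287 = -527614724606562311060/28035350287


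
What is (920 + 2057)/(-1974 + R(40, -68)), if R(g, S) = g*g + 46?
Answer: -2977/328 ≈ -9.0762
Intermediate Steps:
R(g, S) = 46 + g² (R(g, S) = g² + 46 = 46 + g²)
(920 + 2057)/(-1974 + R(40, -68)) = (920 + 2057)/(-1974 + (46 + 40²)) = 2977/(-1974 + (46 + 1600)) = 2977/(-1974 + 1646) = 2977/(-328) = 2977*(-1/328) = -2977/328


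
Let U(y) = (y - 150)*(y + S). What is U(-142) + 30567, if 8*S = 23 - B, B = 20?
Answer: 143843/2 ≈ 71922.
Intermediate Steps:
S = 3/8 (S = (23 - 1*20)/8 = (23 - 20)/8 = (⅛)*3 = 3/8 ≈ 0.37500)
U(y) = (-150 + y)*(3/8 + y) (U(y) = (y - 150)*(y + 3/8) = (-150 + y)*(3/8 + y))
U(-142) + 30567 = (-225/4 + (-142)² - 1197/8*(-142)) + 30567 = (-225/4 + 20164 + 84987/4) + 30567 = 82709/2 + 30567 = 143843/2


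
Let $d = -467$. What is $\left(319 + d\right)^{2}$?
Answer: $21904$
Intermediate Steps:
$\left(319 + d\right)^{2} = \left(319 - 467\right)^{2} = \left(-148\right)^{2} = 21904$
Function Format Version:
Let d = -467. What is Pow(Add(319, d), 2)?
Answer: 21904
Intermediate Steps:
Pow(Add(319, d), 2) = Pow(Add(319, -467), 2) = Pow(-148, 2) = 21904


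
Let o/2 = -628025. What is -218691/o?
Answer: 218691/1256050 ≈ 0.17411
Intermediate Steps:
o = -1256050 (o = 2*(-628025) = -1256050)
-218691/o = -218691/(-1256050) = -218691*(-1/1256050) = 218691/1256050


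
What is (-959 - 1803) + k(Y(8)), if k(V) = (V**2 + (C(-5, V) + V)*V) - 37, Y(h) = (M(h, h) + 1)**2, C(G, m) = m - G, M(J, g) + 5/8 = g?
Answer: 50425139/4096 ≈ 12311.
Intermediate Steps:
M(J, g) = -5/8 + g
Y(h) = (3/8 + h)**2 (Y(h) = ((-5/8 + h) + 1)**2 = (3/8 + h)**2)
k(V) = -37 + V**2 + V*(5 + 2*V) (k(V) = (V**2 + ((V - 1*(-5)) + V)*V) - 37 = (V**2 + ((V + 5) + V)*V) - 37 = (V**2 + ((5 + V) + V)*V) - 37 = (V**2 + (5 + 2*V)*V) - 37 = (V**2 + V*(5 + 2*V)) - 37 = -37 + V**2 + V*(5 + 2*V))
(-959 - 1803) + k(Y(8)) = (-959 - 1803) + (-37 + 3*((3 + 8*8)**2/64)**2 + 5*((3 + 8*8)**2/64)) = -2762 + (-37 + 3*((3 + 64)**2/64)**2 + 5*((3 + 64)**2/64)) = -2762 + (-37 + 3*((1/64)*67**2)**2 + 5*((1/64)*67**2)) = -2762 + (-37 + 3*((1/64)*4489)**2 + 5*((1/64)*4489)) = -2762 + (-37 + 3*(4489/64)**2 + 5*(4489/64)) = -2762 + (-37 + 3*(20151121/4096) + 22445/64) = -2762 + (-37 + 60453363/4096 + 22445/64) = -2762 + 61738291/4096 = 50425139/4096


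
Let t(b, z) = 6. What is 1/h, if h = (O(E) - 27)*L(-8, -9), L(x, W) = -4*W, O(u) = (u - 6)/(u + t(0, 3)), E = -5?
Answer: -1/1368 ≈ -0.00073099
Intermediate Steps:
O(u) = (-6 + u)/(6 + u) (O(u) = (u - 6)/(u + 6) = (-6 + u)/(6 + u))
h = -1368 (h = ((-6 - 5)/(6 - 5) - 27)*(-4*(-9)) = (-11/1 - 27)*36 = (1*(-11) - 27)*36 = (-11 - 27)*36 = -38*36 = -1368)
1/h = 1/(-1368) = -1/1368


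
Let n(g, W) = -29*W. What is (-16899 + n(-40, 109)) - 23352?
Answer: -43412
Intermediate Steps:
(-16899 + n(-40, 109)) - 23352 = (-16899 - 29*109) - 23352 = (-16899 - 3161) - 23352 = -20060 - 23352 = -43412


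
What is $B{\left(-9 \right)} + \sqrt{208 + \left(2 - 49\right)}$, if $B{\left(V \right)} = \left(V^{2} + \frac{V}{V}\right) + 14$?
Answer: $96 + \sqrt{161} \approx 108.69$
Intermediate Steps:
$B{\left(V \right)} = 15 + V^{2}$ ($B{\left(V \right)} = \left(V^{2} + 1\right) + 14 = \left(1 + V^{2}\right) + 14 = 15 + V^{2}$)
$B{\left(-9 \right)} + \sqrt{208 + \left(2 - 49\right)} = \left(15 + \left(-9\right)^{2}\right) + \sqrt{208 + \left(2 - 49\right)} = \left(15 + 81\right) + \sqrt{208 + \left(2 - 49\right)} = 96 + \sqrt{208 - 47} = 96 + \sqrt{161}$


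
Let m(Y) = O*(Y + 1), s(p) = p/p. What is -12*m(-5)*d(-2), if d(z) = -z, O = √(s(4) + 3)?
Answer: 192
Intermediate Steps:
s(p) = 1
O = 2 (O = √(1 + 3) = √4 = 2)
m(Y) = 2 + 2*Y (m(Y) = 2*(Y + 1) = 2*(1 + Y) = 2 + 2*Y)
-12*m(-5)*d(-2) = -12*(2 + 2*(-5))*(-1*(-2)) = -12*(2 - 10)*2 = -(-96)*2 = -12*(-16) = 192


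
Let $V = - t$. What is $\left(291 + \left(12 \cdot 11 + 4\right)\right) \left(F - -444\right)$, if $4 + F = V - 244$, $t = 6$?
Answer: $81130$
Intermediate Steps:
$V = -6$ ($V = \left(-1\right) 6 = -6$)
$F = -254$ ($F = -4 - 250 = -254$)
$\left(291 + \left(12 \cdot 11 + 4\right)\right) \left(F - -444\right) = \left(291 + \left(12 \cdot 11 + 4\right)\right) \left(-254 - -444\right) = \left(291 + \left(132 + 4\right)\right) \left(-254 + 444\right) = \left(291 + 136\right) 190 = 427 \cdot 190 = 81130$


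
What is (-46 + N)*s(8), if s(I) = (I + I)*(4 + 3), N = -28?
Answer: -8288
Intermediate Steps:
s(I) = 14*I (s(I) = (2*I)*7 = 14*I)
(-46 + N)*s(8) = (-46 - 28)*(14*8) = -74*112 = -8288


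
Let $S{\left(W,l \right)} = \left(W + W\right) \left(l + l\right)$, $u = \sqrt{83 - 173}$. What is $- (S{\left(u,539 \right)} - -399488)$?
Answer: $-399488 - 6468 i \sqrt{10} \approx -3.9949 \cdot 10^{5} - 20454.0 i$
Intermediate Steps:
$u = 3 i \sqrt{10}$ ($u = \sqrt{-90} = 3 i \sqrt{10} \approx 9.4868 i$)
$S{\left(W,l \right)} = 4 W l$ ($S{\left(W,l \right)} = 2 W 2 l = 4 W l$)
$- (S{\left(u,539 \right)} - -399488) = - (4 \cdot 3 i \sqrt{10} \cdot 539 - -399488) = - (6468 i \sqrt{10} + 399488) = - (399488 + 6468 i \sqrt{10}) = -399488 - 6468 i \sqrt{10}$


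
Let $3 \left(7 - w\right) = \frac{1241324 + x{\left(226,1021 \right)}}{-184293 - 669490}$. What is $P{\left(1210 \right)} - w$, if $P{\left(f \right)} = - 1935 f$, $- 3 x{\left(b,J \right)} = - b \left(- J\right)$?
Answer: $- \frac{17991100725005}{7684047} \approx -2.3414 \cdot 10^{6}$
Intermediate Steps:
$x{\left(b,J \right)} = - \frac{J b}{3}$ ($x{\left(b,J \right)} = - \frac{- b \left(- J\right)}{3} = - \frac{J b}{3}$)
$w = \frac{57281555}{7684047}$ ($w = 7 - \frac{\left(1241324 - \frac{1021}{3} \cdot 226\right) \frac{1}{-184293 - 669490}}{3} = 7 - \frac{\left(1241324 - \frac{230746}{3}\right) \frac{1}{-853783}}{3} = 7 - \frac{\frac{3493226}{3} \left(- \frac{1}{853783}\right)}{3} = 7 - - \frac{3493226}{7684047} = 7 + \frac{3493226}{7684047} = \frac{57281555}{7684047} \approx 7.4546$)
$P{\left(1210 \right)} - w = \left(-1935\right) 1210 - \frac{57281555}{7684047} = -2341350 - \frac{57281555}{7684047} = - \frac{17991100725005}{7684047}$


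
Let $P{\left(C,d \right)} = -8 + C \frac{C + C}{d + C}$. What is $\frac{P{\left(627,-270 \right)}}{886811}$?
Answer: $\frac{261134}{105530509} \approx 0.0024745$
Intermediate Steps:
$P{\left(C,d \right)} = -8 + \frac{2 C^{2}}{C + d}$ ($P{\left(C,d \right)} = -8 + C \frac{2 C}{C + d} = -8 + \frac{2 C^{2}}{C + d}$)
$\frac{P{\left(627,-270 \right)}}{886811} = \frac{2 \frac{1}{627 - 270} \left(627^{2} - 2508 - -1080\right)}{886811} = \frac{2 \left(393129 - 2508 + 1080\right)}{357} \cdot \frac{1}{886811} = 2 \cdot \frac{1}{357} \cdot 391701 \cdot \frac{1}{886811} = \frac{261134}{119} \cdot \frac{1}{886811} = \frac{261134}{105530509}$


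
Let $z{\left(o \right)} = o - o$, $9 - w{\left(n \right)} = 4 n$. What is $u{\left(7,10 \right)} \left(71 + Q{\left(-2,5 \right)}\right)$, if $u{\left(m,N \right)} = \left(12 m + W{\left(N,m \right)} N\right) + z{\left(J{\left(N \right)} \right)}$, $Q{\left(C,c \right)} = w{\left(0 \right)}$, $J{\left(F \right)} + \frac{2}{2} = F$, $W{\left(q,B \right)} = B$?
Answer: $12320$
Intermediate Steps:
$J{\left(F \right)} = -1 + F$
$w{\left(n \right)} = 9 - 4 n$
$Q{\left(C,c \right)} = 9$ ($Q{\left(C,c \right)} = 9 - 0 = 9 + 0 = 9$)
$z{\left(o \right)} = 0$
$u{\left(m,N \right)} = 12 m + N m$ ($u{\left(m,N \right)} = \left(12 m + m N\right) + 0 = \left(12 m + N m\right) + 0 = 12 m + N m$)
$u{\left(7,10 \right)} \left(71 + Q{\left(-2,5 \right)}\right) = 7 \left(12 + 10\right) \left(71 + 9\right) = 7 \cdot 22 \cdot 80 = 154 \cdot 80 = 12320$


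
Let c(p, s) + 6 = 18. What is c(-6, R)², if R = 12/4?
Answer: 144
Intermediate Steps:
R = 3 (R = 12*(¼) = 3)
c(p, s) = 12 (c(p, s) = -6 + 18 = 12)
c(-6, R)² = 12² = 144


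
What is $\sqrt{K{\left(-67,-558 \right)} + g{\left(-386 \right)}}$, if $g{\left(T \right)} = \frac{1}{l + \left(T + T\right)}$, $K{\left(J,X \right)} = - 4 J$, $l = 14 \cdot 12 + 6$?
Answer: $\frac{3 \sqrt{10648586}}{598} \approx 16.371$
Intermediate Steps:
$l = 174$ ($l = 168 + 6 = 174$)
$g{\left(T \right)} = \frac{1}{174 + 2 T}$ ($g{\left(T \right)} = \frac{1}{174 + \left(T + T\right)} = \frac{1}{174 + 2 T}$)
$\sqrt{K{\left(-67,-558 \right)} + g{\left(-386 \right)}} = \sqrt{\left(-4\right) \left(-67\right) + \frac{1}{2 \left(87 - 386\right)}} = \sqrt{268 + \frac{1}{2 \left(-299\right)}} = \sqrt{268 + \frac{1}{2} \left(- \frac{1}{299}\right)} = \sqrt{268 - \frac{1}{598}} = \sqrt{\frac{160263}{598}} = \frac{3 \sqrt{10648586}}{598}$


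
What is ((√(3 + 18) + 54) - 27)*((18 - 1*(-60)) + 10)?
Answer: 2376 + 88*√21 ≈ 2779.3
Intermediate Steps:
((√(3 + 18) + 54) - 27)*((18 - 1*(-60)) + 10) = ((√21 + 54) - 27)*((18 + 60) + 10) = ((54 + √21) - 27)*(78 + 10) = (27 + √21)*88 = 2376 + 88*√21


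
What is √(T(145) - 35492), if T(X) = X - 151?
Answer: I*√35498 ≈ 188.41*I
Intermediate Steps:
T(X) = -151 + X
√(T(145) - 35492) = √((-151 + 145) - 35492) = √(-6 - 35492) = √(-35498) = I*√35498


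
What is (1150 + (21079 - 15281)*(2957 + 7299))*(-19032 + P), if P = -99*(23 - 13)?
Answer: -1190616999636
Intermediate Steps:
P = -990 (P = -99*10 = -990)
(1150 + (21079 - 15281)*(2957 + 7299))*(-19032 + P) = (1150 + (21079 - 15281)*(2957 + 7299))*(-19032 - 990) = (1150 + 5798*10256)*(-20022) = (1150 + 59464288)*(-20022) = 59465438*(-20022) = -1190616999636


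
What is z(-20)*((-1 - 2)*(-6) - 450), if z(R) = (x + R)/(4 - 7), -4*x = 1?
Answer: -2916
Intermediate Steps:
x = -¼ (x = -¼*1 = -¼ ≈ -0.25000)
z(R) = 1/12 - R/3 (z(R) = (-¼ + R)/(4 - 7) = (-¼ + R)/(-3) = (-¼ + R)*(-⅓) = 1/12 - R/3)
z(-20)*((-1 - 2)*(-6) - 450) = (1/12 - ⅓*(-20))*((-1 - 2)*(-6) - 450) = (1/12 + 20/3)*(-3*(-6) - 450) = 27*(18 - 450)/4 = (27/4)*(-432) = -2916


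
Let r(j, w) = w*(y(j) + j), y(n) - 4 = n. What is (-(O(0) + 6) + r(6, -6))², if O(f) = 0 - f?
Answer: 10404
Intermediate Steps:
y(n) = 4 + n
O(f) = -f
r(j, w) = w*(4 + 2*j) (r(j, w) = w*((4 + j) + j) = w*(4 + 2*j))
(-(O(0) + 6) + r(6, -6))² = (-(-1*0 + 6) + 2*(-6)*(2 + 6))² = (-(0 + 6) + 2*(-6)*8)² = (-1*6 - 96)² = (-6 - 96)² = (-102)² = 10404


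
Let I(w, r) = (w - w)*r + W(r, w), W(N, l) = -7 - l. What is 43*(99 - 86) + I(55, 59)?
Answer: 497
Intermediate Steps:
I(w, r) = -7 - w (I(w, r) = (w - w)*r + (-7 - w) = 0*r + (-7 - w) = 0 + (-7 - w) = -7 - w)
43*(99 - 86) + I(55, 59) = 43*(99 - 86) + (-7 - 1*55) = 43*13 + (-7 - 55) = 559 - 62 = 497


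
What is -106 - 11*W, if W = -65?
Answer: 609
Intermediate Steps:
-106 - 11*W = -106 - 11*(-65) = -106 + 715 = 609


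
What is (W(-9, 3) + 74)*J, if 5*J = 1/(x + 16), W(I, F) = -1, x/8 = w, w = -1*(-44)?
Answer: 73/1840 ≈ 0.039674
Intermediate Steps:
w = 44
x = 352 (x = 8*44 = 352)
J = 1/1840 (J = 1/(5*(352 + 16)) = (1/5)/368 = (1/5)*(1/368) = 1/1840 ≈ 0.00054348)
(W(-9, 3) + 74)*J = (-1 + 74)*(1/1840) = 73*(1/1840) = 73/1840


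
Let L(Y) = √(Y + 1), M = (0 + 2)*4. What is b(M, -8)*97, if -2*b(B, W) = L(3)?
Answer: -97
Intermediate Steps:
M = 8 (M = 2*4 = 8)
L(Y) = √(1 + Y)
b(B, W) = -1 (b(B, W) = -√(1 + 3)/2 = -√4/2 = -½*2 = -1)
b(M, -8)*97 = -1*97 = -97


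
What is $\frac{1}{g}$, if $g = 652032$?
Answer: $\frac{1}{652032} \approx 1.5337 \cdot 10^{-6}$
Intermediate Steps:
$\frac{1}{g} = \frac{1}{652032}$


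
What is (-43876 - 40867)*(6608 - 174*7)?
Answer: -456764770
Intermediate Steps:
(-43876 - 40867)*(6608 - 174*7) = -84743*(6608 - 1218) = -84743*5390 = -456764770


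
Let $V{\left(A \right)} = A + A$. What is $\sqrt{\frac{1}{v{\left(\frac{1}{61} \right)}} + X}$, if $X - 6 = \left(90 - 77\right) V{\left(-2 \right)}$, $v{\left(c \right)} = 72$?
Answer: $\frac{i \sqrt{6622}}{12} \approx 6.7813 i$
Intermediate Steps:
$V{\left(A \right)} = 2 A$
$X = -46$ ($X = 6 + \left(90 - 77\right) 2 \left(-2\right) = 6 + 13 \left(-4\right) = 6 - 52 = -46$)
$\sqrt{\frac{1}{v{\left(\frac{1}{61} \right)}} + X} = \sqrt{\frac{1}{72} - 46} = \sqrt{- \frac{3311}{72}} = \frac{i \sqrt{6622}}{12}$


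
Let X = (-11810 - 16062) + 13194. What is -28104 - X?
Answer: -13426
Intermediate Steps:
X = -14678 (X = -27872 + 13194 = -14678)
-28104 - X = -28104 - 1*(-14678) = -28104 + 14678 = -13426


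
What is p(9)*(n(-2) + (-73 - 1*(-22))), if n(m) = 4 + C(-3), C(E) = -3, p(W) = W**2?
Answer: -4050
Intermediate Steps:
n(m) = 1 (n(m) = 4 - 3 = 1)
p(9)*(n(-2) + (-73 - 1*(-22))) = 9**2*(1 + (-73 - 1*(-22))) = 81*(1 + (-73 + 22)) = 81*(1 - 51) = 81*(-50) = -4050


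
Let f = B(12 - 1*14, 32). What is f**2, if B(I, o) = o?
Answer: 1024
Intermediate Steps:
f = 32
f**2 = 32**2 = 1024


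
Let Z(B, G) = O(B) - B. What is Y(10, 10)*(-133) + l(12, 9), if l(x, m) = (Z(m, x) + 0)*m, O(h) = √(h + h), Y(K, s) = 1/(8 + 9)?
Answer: -1510/17 + 27*√2 ≈ -50.640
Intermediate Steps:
Y(K, s) = 1/17
O(h) = √2*√h (O(h) = √(2*h) = √2*√h)
Z(B, G) = -B + √2*√B (Z(B, G) = √2*√B - B = -B + √2*√B)
l(x, m) = m*(-m + √2*√m) (l(x, m) = ((-m + √2*√m) + 0)*m = (-m + √2*√m)*m = m*(-m + √2*√m))
Y(10, 10)*(-133) + l(12, 9) = (1/17)*(-133) + 9*(-1*9 + √2*√9) = -133/17 + 9*(-9 + √2*3) = -133/17 + 9*(-9 + 3*√2) = -133/17 + (-81 + 27*√2) = -1510/17 + 27*√2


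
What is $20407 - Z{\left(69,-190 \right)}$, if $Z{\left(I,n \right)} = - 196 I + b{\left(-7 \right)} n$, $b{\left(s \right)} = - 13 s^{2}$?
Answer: $-87099$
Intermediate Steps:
$Z{\left(I,n \right)} = - 637 n - 196 I$ ($Z{\left(I,n \right)} = - 196 I + - 13 \left(-7\right)^{2} n = - 196 I + \left(-13\right) 49 n = - 196 I - 637 n = - 637 n - 196 I$)
$20407 - Z{\left(69,-190 \right)} = 20407 - \left(\left(-637\right) \left(-190\right) - 13524\right) = 20407 - \left(121030 - 13524\right) = 20407 - 107506 = -87099$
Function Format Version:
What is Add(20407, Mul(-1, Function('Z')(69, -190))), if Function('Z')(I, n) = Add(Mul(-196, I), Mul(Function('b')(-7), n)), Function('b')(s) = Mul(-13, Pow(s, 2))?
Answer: -87099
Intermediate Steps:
Function('Z')(I, n) = Add(Mul(-637, n), Mul(-196, I)) (Function('Z')(I, n) = Add(Mul(-196, I), Mul(Mul(-13, Pow(-7, 2)), n)) = Add(Mul(-196, I), Mul(Mul(-13, 49), n)) = Add(Mul(-196, I), Mul(-637, n)) = Add(Mul(-637, n), Mul(-196, I)))
Add(20407, Mul(-1, Function('Z')(69, -190))) = Add(20407, Mul(-1, Add(Mul(-637, -190), Mul(-196, 69)))) = Add(20407, Mul(-1, Add(121030, -13524))) = Add(20407, Mul(-1, 107506)) = Add(20407, -107506) = -87099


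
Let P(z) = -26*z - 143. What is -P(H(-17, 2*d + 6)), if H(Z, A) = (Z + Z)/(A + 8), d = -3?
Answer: 65/2 ≈ 32.500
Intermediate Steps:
H(Z, A) = 2*Z/(8 + A) (H(Z, A) = (2*Z)/(8 + A) = 2*Z/(8 + A))
P(z) = -143 - 26*z
-P(H(-17, 2*d + 6)) = -(-143 - 52*(-17)/(8 + (2*(-3) + 6))) = -(-143 - 52*(-17)/(8 + (-6 + 6))) = -(-143 - 52*(-17)/(8 + 0)) = -(-143 - 52*(-17)/8) = -(-143 - 26*(-17/4)) = -(-143 + 221/2) = -1*(-65/2) = 65/2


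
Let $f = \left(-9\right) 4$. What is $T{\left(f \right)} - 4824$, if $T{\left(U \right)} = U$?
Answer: $-4860$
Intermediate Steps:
$f = -36$
$T{\left(f \right)} - 4824 = -36 - 4824 = -4860$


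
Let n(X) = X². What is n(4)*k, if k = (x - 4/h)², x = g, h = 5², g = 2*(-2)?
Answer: 173056/625 ≈ 276.89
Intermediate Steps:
g = -4
h = 25
x = -4
k = 10816/625 (k = (-4 - 4/25)² = (-104/25)² = 10816/625 ≈ 17.306)
n(4)*k = 4²*(10816/625) = 16*(10816/625) = 173056/625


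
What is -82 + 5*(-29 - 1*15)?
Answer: -302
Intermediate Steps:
-82 + 5*(-29 - 1*15) = -82 + 5*(-29 - 15) = -82 + 5*(-44) = -82 - 220 = -302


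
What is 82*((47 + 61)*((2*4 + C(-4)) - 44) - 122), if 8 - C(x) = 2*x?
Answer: -187124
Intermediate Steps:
C(x) = 8 - 2*x
82*((47 + 61)*((2*4 + C(-4)) - 44) - 122) = 82*((47 + 61)*((2*4 + (8 - 2*(-4))) - 44) - 122) = 82*(108*((8 + (8 + 8)) - 44) - 122) = 82*(108*((8 + 16) - 44) - 122) = 82*(108*(24 - 44) - 122) = 82*(108*(-20) - 122) = 82*(-2160 - 122) = 82*(-2282) = -187124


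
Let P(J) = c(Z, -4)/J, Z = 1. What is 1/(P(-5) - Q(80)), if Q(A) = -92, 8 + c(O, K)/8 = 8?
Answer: 1/92 ≈ 0.010870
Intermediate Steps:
c(O, K) = 0 (c(O, K) = -64 + 8*8 = -64 + 64 = 0)
P(J) = 0 (P(J) = 0/J = 0)
1/(P(-5) - Q(80)) = 1/(0 - 1*(-92)) = 1/(0 + 92) = 1/92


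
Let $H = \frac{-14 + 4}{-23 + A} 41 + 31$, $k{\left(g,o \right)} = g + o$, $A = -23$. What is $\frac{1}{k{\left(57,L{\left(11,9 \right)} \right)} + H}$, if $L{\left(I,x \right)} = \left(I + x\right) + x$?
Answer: $\frac{23}{2896} \approx 0.007942$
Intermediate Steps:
$L{\left(I,x \right)} = I + 2 x$
$H = \frac{918}{23}$ ($H = \frac{-14 + 4}{-23 - 23} \cdot 41 + 31 = - \frac{10}{-46} \cdot 41 + 31 = \left(-10\right) \left(- \frac{1}{46}\right) 41 + 31 = \frac{5}{23} \cdot 41 + 31 = \frac{205}{23} + 31 = \frac{918}{23} \approx 39.913$)
$\frac{1}{k{\left(57,L{\left(11,9 \right)} \right)} + H} = \frac{1}{\left(57 + \left(11 + 2 \cdot 9\right)\right) + \frac{918}{23}} = \frac{1}{\left(57 + \left(11 + 18\right)\right) + \frac{918}{23}} = \frac{1}{\left(57 + 29\right) + \frac{918}{23}} = \frac{1}{86 + \frac{918}{23}} = \frac{1}{\frac{2896}{23}} = \frac{23}{2896}$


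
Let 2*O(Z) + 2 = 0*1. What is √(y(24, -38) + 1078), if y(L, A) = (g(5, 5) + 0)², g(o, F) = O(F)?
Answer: √1079 ≈ 32.848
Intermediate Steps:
O(Z) = -1 (O(Z) = -1 + (0*1)/2 = -1 + (½)*0 = -1 + 0 = -1)
g(o, F) = -1
y(L, A) = 1 (y(L, A) = (-1 + 0)² = (-1)² = 1)
√(y(24, -38) + 1078) = √(1 + 1078) = √1079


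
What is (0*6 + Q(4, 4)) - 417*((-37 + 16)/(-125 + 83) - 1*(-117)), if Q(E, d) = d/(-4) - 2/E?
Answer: -48999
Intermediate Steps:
Q(E, d) = -2/E - d/4 (Q(E, d) = d*(-¼) - 2/E = -d/4 - 2/E = -2/E - d/4)
(0*6 + Q(4, 4)) - 417*((-37 + 16)/(-125 + 83) - 1*(-117)) = (0*6 + (-2/4 - ¼*4)) - 417*((-37 + 16)/(-125 + 83) - 1*(-117)) = (0 + (-2*¼ - 1)) - 417*(-21/(-42) + 117) = (0 + (-½ - 1)) - 417*(-21*(-1/42) + 117) = (0 - 3/2) - 417*(½ + 117) = -3/2 - 417*235/2 = -3/2 - 97995/2 = -48999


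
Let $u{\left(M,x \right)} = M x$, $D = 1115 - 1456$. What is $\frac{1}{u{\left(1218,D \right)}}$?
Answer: $- \frac{1}{415338} \approx -2.4077 \cdot 10^{-6}$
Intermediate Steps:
$D = -341$
$\frac{1}{u{\left(1218,D \right)}} = \frac{1}{1218 \left(-341\right)} = \frac{1}{-415338} = - \frac{1}{415338}$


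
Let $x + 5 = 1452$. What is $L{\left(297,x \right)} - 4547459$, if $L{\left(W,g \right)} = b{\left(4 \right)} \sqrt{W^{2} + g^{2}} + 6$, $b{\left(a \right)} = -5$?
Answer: $-4547453 - 5 \sqrt{2182018} \approx -4.5548 \cdot 10^{6}$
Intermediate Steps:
$x = 1447$ ($x = -5 + 1452 = 1447$)
$L{\left(W,g \right)} = 6 - 5 \sqrt{W^{2} + g^{2}}$ ($L{\left(W,g \right)} = - 5 \sqrt{W^{2} + g^{2}} + 6 = 6 - 5 \sqrt{W^{2} + g^{2}}$)
$L{\left(297,x \right)} - 4547459 = \left(6 - 5 \sqrt{297^{2} + 1447^{2}}\right) - 4547459 = \left(6 - 5 \sqrt{88209 + 2093809}\right) - 4547459 = \left(6 - 5 \sqrt{2182018}\right) - 4547459 = -4547453 - 5 \sqrt{2182018}$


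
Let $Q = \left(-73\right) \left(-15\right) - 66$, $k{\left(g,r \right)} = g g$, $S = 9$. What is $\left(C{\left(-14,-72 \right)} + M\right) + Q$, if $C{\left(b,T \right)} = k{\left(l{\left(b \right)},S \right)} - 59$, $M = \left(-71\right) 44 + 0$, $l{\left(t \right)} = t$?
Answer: $-1958$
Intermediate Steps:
$k{\left(g,r \right)} = g^{2}$
$M = -3124$ ($M = -3124 + 0 = -3124$)
$C{\left(b,T \right)} = -59 + b^{2}$ ($C{\left(b,T \right)} = b^{2} - 59 = -59 + b^{2}$)
$Q = 1029$ ($Q = 1095 - 66 = 1029$)
$\left(C{\left(-14,-72 \right)} + M\right) + Q = \left(\left(-59 + \left(-14\right)^{2}\right) - 3124\right) + 1029 = \left(\left(-59 + 196\right) - 3124\right) + 1029 = \left(137 - 3124\right) + 1029 = -2987 + 1029 = -1958$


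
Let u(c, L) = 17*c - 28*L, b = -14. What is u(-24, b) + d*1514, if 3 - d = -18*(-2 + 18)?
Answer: 440558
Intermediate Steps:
u(c, L) = -28*L + 17*c
d = 291 (d = 3 - (-18)*(-2 + 18) = 3 - (-18)*16 = 3 - 1*(-288) = 3 + 288 = 291)
u(-24, b) + d*1514 = (-28*(-14) + 17*(-24)) + 291*1514 = (392 - 408) + 440574 = -16 + 440574 = 440558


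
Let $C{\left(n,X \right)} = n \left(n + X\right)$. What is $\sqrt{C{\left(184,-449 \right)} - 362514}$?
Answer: $i \sqrt{411274} \approx 641.31 i$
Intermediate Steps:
$C{\left(n,X \right)} = n \left(X + n\right)$
$\sqrt{C{\left(184,-449 \right)} - 362514} = \sqrt{184 \left(-449 + 184\right) - 362514} = \sqrt{184 \left(-265\right) - 362514} = \sqrt{-48760 - 362514} = \sqrt{-411274} = i \sqrt{411274}$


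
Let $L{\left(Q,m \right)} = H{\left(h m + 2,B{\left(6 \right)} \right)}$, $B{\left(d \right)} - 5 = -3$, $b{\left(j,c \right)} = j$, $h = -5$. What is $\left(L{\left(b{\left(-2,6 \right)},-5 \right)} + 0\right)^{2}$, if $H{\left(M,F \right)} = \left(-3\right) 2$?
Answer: $36$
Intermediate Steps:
$B{\left(d \right)} = 2$ ($B{\left(d \right)} = 5 - 3 = 2$)
$H{\left(M,F \right)} = -6$
$L{\left(Q,m \right)} = -6$
$\left(L{\left(b{\left(-2,6 \right)},-5 \right)} + 0\right)^{2} = \left(-6 + 0\right)^{2} = \left(-6\right)^{2} = 36$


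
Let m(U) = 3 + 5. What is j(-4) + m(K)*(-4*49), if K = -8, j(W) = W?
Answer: -1572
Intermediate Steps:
m(U) = 8
j(-4) + m(K)*(-4*49) = -4 + 8*(-4*49) = -4 + 8*(-196) = -4 - 1568 = -1572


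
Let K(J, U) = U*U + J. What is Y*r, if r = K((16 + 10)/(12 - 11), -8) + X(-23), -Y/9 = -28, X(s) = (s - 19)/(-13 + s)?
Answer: 22974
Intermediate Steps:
K(J, U) = J + U**2 (K(J, U) = U**2 + J = J + U**2)
X(s) = (-19 + s)/(-13 + s)
Y = 252 (Y = -9*(-28) = 252)
r = 547/6 (r = ((16 + 10)/(12 - 11) + (-8)**2) + (-19 - 23)/(-13 - 23) = (26/1 + 64) - 42/(-36) = (26*1 + 64) - 1/36*(-42) = (26 + 64) + 7/6 = 90 + 7/6 = 547/6 ≈ 91.167)
Y*r = 252*(547/6) = 22974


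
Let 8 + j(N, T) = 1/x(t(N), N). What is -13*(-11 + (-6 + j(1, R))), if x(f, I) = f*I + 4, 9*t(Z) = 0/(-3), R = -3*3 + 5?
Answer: 1287/4 ≈ 321.75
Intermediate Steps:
R = -4 (R = -9 + 5 = -4)
t(Z) = 0 (t(Z) = (0/(-3))/9 = (0*(-⅓))/9 = (⅑)*0 = 0)
x(f, I) = 4 + I*f (x(f, I) = I*f + 4 = 4 + I*f)
j(N, T) = -31/4 (j(N, T) = -8 + 1/(4 + N*0) = -8 + 1/(4 + 0) = -8 + 1/4 = -8 + ¼ = -31/4)
-13*(-11 + (-6 + j(1, R))) = -13*(-11 + (-6 - 31/4)) = -13*(-11 - 55/4) = -13*(-99/4) = 1287/4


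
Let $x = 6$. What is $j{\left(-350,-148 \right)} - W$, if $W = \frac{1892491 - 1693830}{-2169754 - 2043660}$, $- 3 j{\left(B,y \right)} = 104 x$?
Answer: $- \frac{876191451}{4213414} \approx -207.95$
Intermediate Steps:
$j{\left(B,y \right)} = -208$ ($j{\left(B,y \right)} = - \frac{104 \cdot 6}{3} = \left(- \frac{1}{3}\right) 624 = -208$)
$W = - \frac{198661}{4213414}$ ($W = \frac{198661}{-4213414} = 198661 \left(- \frac{1}{4213414}\right) = - \frac{198661}{4213414} \approx -0.04715$)
$j{\left(-350,-148 \right)} - W = -208 - - \frac{198661}{4213414} = -208 + \frac{198661}{4213414} = - \frac{876191451}{4213414}$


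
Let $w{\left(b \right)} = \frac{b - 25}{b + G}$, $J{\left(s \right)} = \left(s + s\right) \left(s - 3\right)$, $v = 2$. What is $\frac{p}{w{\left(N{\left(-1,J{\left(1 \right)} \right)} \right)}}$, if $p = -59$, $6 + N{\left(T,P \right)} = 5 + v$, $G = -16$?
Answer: $- \frac{295}{8} \approx -36.875$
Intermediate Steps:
$J{\left(s \right)} = 2 s \left(-3 + s\right)$
$N{\left(T,P \right)} = 1$ ($N{\left(T,P \right)} = -6 + \left(5 + 2\right) = -6 + 7 = 1$)
$w{\left(b \right)} = \frac{-25 + b}{-16 + b}$ ($w{\left(b \right)} = \frac{b - 25}{b - 16} = \frac{-25 + b}{-16 + b}$)
$\frac{p}{w{\left(N{\left(-1,J{\left(1 \right)} \right)} \right)}} = - \frac{59}{\frac{1}{-16 + 1} \left(-25 + 1\right)} = - \frac{59}{\frac{1}{-15} \left(-24\right)} = - \frac{59}{\left(- \frac{1}{15}\right) \left(-24\right)} = - \frac{59}{\frac{8}{5}} = \left(-59\right) \frac{5}{8} = - \frac{295}{8}$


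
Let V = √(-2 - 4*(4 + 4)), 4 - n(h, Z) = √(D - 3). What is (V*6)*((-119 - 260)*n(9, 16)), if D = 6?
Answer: 2274*I*√34*(-4 + √3) ≈ -30072.0*I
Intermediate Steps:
n(h, Z) = 4 - √3 (n(h, Z) = 4 - √(6 - 3) = 4 - √3)
V = I*√34 (V = √(-2 - 4*8) = √(-2 - 32) = √(-34) = I*√34 ≈ 5.8309*I)
(V*6)*((-119 - 260)*n(9, 16)) = ((I*√34)*6)*((-119 - 260)*(4 - √3)) = (6*I*√34)*(-379*(4 - √3)) = (6*I*√34)*(-1516 + 379*√3) = 6*I*√34*(-1516 + 379*√3)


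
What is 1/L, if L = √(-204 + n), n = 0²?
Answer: -I*√51/102 ≈ -0.070014*I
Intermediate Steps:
n = 0
L = 2*I*√51 (L = √(-204 + 0) = √(-204) = 2*I*√51 ≈ 14.283*I)
1/L = 1/(2*I*√51) = -I*√51/102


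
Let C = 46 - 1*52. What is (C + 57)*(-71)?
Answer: -3621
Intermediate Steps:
C = -6 (C = 46 - 52 = -6)
(C + 57)*(-71) = (-6 + 57)*(-71) = 51*(-71) = -3621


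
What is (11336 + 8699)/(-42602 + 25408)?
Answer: -20035/17194 ≈ -1.1652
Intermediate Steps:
(11336 + 8699)/(-42602 + 25408) = 20035/(-17194) = 20035*(-1/17194) = -20035/17194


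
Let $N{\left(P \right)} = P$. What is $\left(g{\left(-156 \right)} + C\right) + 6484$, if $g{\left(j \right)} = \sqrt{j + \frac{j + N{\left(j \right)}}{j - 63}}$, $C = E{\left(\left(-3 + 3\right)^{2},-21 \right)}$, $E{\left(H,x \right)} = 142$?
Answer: $6626 + \frac{2 i \sqrt{205933}}{73} \approx 6626.0 + 12.433 i$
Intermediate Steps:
$C = 142$
$g{\left(j \right)} = \sqrt{j + \frac{2 j}{-63 + j}}$ ($g{\left(j \right)} = \sqrt{j + \frac{j + j}{j - 63}} = \sqrt{j + \frac{2 j}{-63 + j}}$)
$\left(g{\left(-156 \right)} + C\right) + 6484 = \left(\sqrt{- \frac{156 \left(-61 - 156\right)}{-63 - 156}} + 142\right) + 6484 = \left(\sqrt{\left(-156\right) \frac{1}{-219} \left(-217\right)} + 142\right) + 6484 = \left(\sqrt{\left(-156\right) \left(- \frac{1}{219}\right) \left(-217\right)} + 142\right) + 6484 = \left(\sqrt{- \frac{11284}{73}} + 142\right) + 6484 = \left(\frac{2 i \sqrt{205933}}{73} + 142\right) + 6484 = \left(142 + \frac{2 i \sqrt{205933}}{73}\right) + 6484 = 6626 + \frac{2 i \sqrt{205933}}{73}$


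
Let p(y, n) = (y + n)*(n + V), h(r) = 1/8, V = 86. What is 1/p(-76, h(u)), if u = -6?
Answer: -64/418223 ≈ -0.00015303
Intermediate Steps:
h(r) = ⅛ (h(r) = 1*(⅛) = ⅛)
p(y, n) = (86 + n)*(n + y) (p(y, n) = (y + n)*(n + 86) = (n + y)*(86 + n) = (86 + n)*(n + y))
1/p(-76, h(u)) = 1/((⅛)² + 86*(⅛) + 86*(-76) + (⅛)*(-76)) = 1/(1/64 + 43/4 - 6536 - 19/2) = 1/(-418223/64) = -64/418223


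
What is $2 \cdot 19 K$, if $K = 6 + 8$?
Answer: $532$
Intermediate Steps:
$K = 14$
$2 \cdot 19 K = 2 \cdot 19 \cdot 14 = 38 \cdot 14 = 532$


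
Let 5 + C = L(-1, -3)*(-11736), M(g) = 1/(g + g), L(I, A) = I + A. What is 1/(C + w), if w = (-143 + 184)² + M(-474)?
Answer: 948/46091759 ≈ 2.0568e-5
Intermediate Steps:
L(I, A) = A + I
M(g) = 1/(2*g)
w = 1593587/948 (w = (-143 + 184)² + (½)/(-474) = 41² + (½)*(-1/474) = 1681 - 1/948 = 1593587/948 ≈ 1681.0)
C = 46939 (C = -5 + (-3 - 1)*(-11736) = -5 - 4*(-11736) = -5 + 46944 = 46939)
1/(C + w) = 1/(46939 + 1593587/948) = 1/(46091759/948) = 948/46091759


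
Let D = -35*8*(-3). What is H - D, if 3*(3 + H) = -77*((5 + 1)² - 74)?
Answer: 397/3 ≈ 132.33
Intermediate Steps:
D = 840 (D = -280*(-3) = 840)
H = 2917/3 (H = -3 + (-77*((5 + 1)² - 74))/3 = -3 + (-77*(6² - 74))/3 = -3 + (-77*(36 - 74))/3 = -3 + (-77*(-38))/3 = -3 + (⅓)*2926 = -3 + 2926/3 = 2917/3 ≈ 972.33)
H - D = 2917/3 - 1*840 = 2917/3 - 840 = 397/3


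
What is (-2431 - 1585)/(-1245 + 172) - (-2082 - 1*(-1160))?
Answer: 993322/1073 ≈ 925.74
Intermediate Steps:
(-2431 - 1585)/(-1245 + 172) - (-2082 - 1*(-1160)) = -4016/(-1073) - (-2082 + 1160) = -4016*(-1/1073) - 1*(-922) = 4016/1073 + 922 = 993322/1073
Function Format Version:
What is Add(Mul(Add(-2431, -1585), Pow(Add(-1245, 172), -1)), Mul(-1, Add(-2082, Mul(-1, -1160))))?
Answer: Rational(993322, 1073) ≈ 925.74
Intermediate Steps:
Add(Mul(Add(-2431, -1585), Pow(Add(-1245, 172), -1)), Mul(-1, Add(-2082, Mul(-1, -1160)))) = Add(Mul(-4016, Pow(-1073, -1)), Mul(-1, Add(-2082, 1160))) = Add(Mul(-4016, Rational(-1, 1073)), Mul(-1, -922)) = Add(Rational(4016, 1073), 922) = Rational(993322, 1073)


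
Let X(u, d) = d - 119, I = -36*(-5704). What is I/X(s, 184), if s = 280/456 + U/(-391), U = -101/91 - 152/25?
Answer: 205344/65 ≈ 3159.1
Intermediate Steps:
U = -16357/2275 (U = -101*1/91 - 152*1/25 = -101/91 - 152/25 = -16357/2275 ≈ -7.1899)
s = 32065724/50702925 (s = 280/456 - 16357/2275/(-391) = 280*(1/456) - 16357/2275*(-1/391) = 35/57 + 16357/889525 = 32065724/50702925 ≈ 0.63242)
I = 205344
X(u, d) = -119 + d
I/X(s, 184) = 205344/(-119 + 184) = 205344/65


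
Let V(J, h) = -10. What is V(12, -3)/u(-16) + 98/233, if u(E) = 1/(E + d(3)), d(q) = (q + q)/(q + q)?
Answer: 35048/233 ≈ 150.42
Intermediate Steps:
d(q) = 1 (d(q) = (2*q)/((2*q)) = (2*q)*(1/(2*q)) = 1)
u(E) = 1/(1 + E) (u(E) = 1/(E + 1) = 1/(1 + E))
V(12, -3)/u(-16) + 98/233 = -10/(1/(1 - 16)) + 98/233 = -10/(1/(-15)) + 98*(1/233) = -10/(-1/15) + 98/233 = -10*(-15) + 98/233 = 150 + 98/233 = 35048/233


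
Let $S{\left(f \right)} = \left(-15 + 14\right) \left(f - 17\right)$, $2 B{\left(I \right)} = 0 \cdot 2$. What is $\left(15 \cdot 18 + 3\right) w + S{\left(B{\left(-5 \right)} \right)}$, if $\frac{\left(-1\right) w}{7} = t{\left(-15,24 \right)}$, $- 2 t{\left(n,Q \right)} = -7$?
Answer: $- \frac{13343}{2} \approx -6671.5$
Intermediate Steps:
$t{\left(n,Q \right)} = \frac{7}{2}$ ($t{\left(n,Q \right)} = \left(- \frac{1}{2}\right) \left(-7\right) = \frac{7}{2}$)
$B{\left(I \right)} = 0$ ($B{\left(I \right)} = \frac{0 \cdot 2}{2} = \frac{1}{2} \cdot 0 = 0$)
$w = - \frac{49}{2}$ ($w = \left(-7\right) \frac{7}{2} = - \frac{49}{2} \approx -24.5$)
$S{\left(f \right)} = 17 - f$ ($S{\left(f \right)} = - (-17 + f) = 17 - f$)
$\left(15 \cdot 18 + 3\right) w + S{\left(B{\left(-5 \right)} \right)} = \left(15 \cdot 18 + 3\right) \left(- \frac{49}{2}\right) + \left(17 - 0\right) = \left(270 + 3\right) \left(- \frac{49}{2}\right) + \left(17 + 0\right) = 273 \left(- \frac{49}{2}\right) + 17 = - \frac{13377}{2} + 17 = - \frac{13343}{2}$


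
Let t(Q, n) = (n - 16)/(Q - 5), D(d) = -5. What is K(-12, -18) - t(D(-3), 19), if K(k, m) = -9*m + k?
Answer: 1503/10 ≈ 150.30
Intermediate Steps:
t(Q, n) = (-16 + n)/(-5 + Q)
K(k, m) = k - 9*m
K(-12, -18) - t(D(-3), 19) = (-12 - 9*(-18)) - (-16 + 19)/(-5 - 5) = (-12 + 162) - 3/(-10) = 150 - (-1)*3/10 = 150 - 1*(-3/10) = 150 + 3/10 = 1503/10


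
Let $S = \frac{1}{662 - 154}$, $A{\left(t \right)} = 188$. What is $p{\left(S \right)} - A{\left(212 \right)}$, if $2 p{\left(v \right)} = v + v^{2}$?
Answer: $- \frac{97031555}{516128} \approx -188.0$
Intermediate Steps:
$S = \frac{1}{508} \approx 0.0019685$
$p{\left(v \right)} = \frac{v}{2} + \frac{v^{2}}{2}$ ($p{\left(v \right)} = \frac{v + v^{2}}{2} = \frac{v}{2} + \frac{v^{2}}{2}$)
$p{\left(S \right)} - A{\left(212 \right)} = \frac{1}{2} \cdot \frac{1}{508} \left(1 + \frac{1}{508}\right) - 188 = \frac{1}{2} \cdot \frac{1}{508} \cdot \frac{509}{508} - 188 = \frac{509}{516128} - 188 = - \frac{97031555}{516128}$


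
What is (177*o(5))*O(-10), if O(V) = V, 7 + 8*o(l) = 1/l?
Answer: 3009/2 ≈ 1504.5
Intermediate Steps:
o(l) = -7/8 + 1/(8*l)
(177*o(5))*O(-10) = (177*((⅛)*(1 - 7*5)/5))*(-10) = (177*((⅛)*(⅕)*(1 - 35)))*(-10) = (177*((⅛)*(⅕)*(-34)))*(-10) = (177*(-17/20))*(-10) = -3009/20*(-10) = 3009/2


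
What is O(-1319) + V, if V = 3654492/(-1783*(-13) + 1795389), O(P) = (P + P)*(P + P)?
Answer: 3163874595871/454642 ≈ 6.9590e+6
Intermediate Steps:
O(P) = 4*P**2 (O(P) = (2*P)*(2*P) = 4*P**2)
V = 913623/454642 (V = 3654492/(23179 + 1795389) = 3654492/1818568 = 3654492*(1/1818568) = 913623/454642 ≈ 2.0095)
O(-1319) + V = 4*(-1319)**2 + 913623/454642 = 4*1739761 + 913623/454642 = 6959044 + 913623/454642 = 3163874595871/454642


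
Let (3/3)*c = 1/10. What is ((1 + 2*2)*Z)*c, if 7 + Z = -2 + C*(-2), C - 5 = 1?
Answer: -21/2 ≈ -10.500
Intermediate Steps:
C = 6 (C = 5 + 1 = 6)
Z = -21 (Z = -7 + (-2 + 6*(-2)) = -7 + (-2 - 12) = -7 - 14 = -21)
c = ⅒ (c = 1/10 = ⅒ ≈ 0.10000)
((1 + 2*2)*Z)*c = ((1 + 2*2)*(-21))*(⅒) = ((1 + 4)*(-21))*(⅒) = (5*(-21))*(⅒) = -105*⅒ = -21/2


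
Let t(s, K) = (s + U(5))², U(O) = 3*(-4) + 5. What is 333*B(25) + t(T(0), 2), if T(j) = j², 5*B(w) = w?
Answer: 1714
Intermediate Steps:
B(w) = w/5
U(O) = -7 (U(O) = -12 + 5 = -7)
t(s, K) = (-7 + s)² (t(s, K) = (s - 7)² = (-7 + s)²)
333*B(25) + t(T(0), 2) = 333*((⅕)*25) + (-7 + 0²)² = 333*5 + (-7 + 0)² = 1665 + (-7)² = 1665 + 49 = 1714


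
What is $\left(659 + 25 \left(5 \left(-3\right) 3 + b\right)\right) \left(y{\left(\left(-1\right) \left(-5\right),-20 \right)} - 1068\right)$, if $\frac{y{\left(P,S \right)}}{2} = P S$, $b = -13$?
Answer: $1002988$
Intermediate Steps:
$y{\left(P,S \right)} = 2 P S$
$\left(659 + 25 \left(5 \left(-3\right) 3 + b\right)\right) \left(y{\left(\left(-1\right) \left(-5\right),-20 \right)} - 1068\right) = \left(659 + 25 \left(5 \left(-3\right) 3 - 13\right)\right) \left(2 \left(\left(-1\right) \left(-5\right)\right) \left(-20\right) - 1068\right) = \left(659 + 25 \left(\left(-15\right) 3 - 13\right)\right) \left(2 \cdot 5 \left(-20\right) - 1068\right) = \left(659 + 25 \left(-45 - 13\right)\right) \left(-200 - 1068\right) = \left(659 + 25 \left(-58\right)\right) \left(-1268\right) = \left(659 - 1450\right) \left(-1268\right) = \left(-791\right) \left(-1268\right) = 1002988$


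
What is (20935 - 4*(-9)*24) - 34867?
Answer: -13068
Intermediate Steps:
(20935 - 4*(-9)*24) - 34867 = (20935 - (-36)*24) - 34867 = (20935 - 1*(-864)) - 34867 = (20935 + 864) - 34867 = 21799 - 34867 = -13068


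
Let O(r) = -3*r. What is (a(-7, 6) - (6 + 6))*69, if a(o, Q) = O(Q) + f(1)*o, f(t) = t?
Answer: -2553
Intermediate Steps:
a(o, Q) = o - 3*Q (a(o, Q) = -3*Q + 1*o = -3*Q + o = o - 3*Q)
(a(-7, 6) - (6 + 6))*69 = ((-7 - 3*6) - (6 + 6))*69 = ((-7 - 18) - 12)*69 = (-25 - 1*12)*69 = (-25 - 12)*69 = -37*69 = -2553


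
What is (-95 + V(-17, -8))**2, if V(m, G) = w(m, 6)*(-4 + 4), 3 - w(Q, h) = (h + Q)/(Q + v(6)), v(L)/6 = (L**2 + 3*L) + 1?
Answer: 9025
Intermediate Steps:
v(L) = 6 + 6*L**2 + 18*L (v(L) = 6*((L**2 + 3*L) + 1) = 6*(1 + L**2 + 3*L) = 6 + 6*L**2 + 18*L)
w(Q, h) = 3 - (Q + h)/(330 + Q) (w(Q, h) = 3 - (h + Q)/(Q + (6 + 6*6**2 + 18*6)) = 3 - (Q + h)/(Q + (6 + 6*36 + 108)) = 3 - (Q + h)/(Q + (6 + 216 + 108)) = 3 - (Q + h)/(Q + 330) = 3 - (Q + h)/(330 + Q))
V(m, G) = 0 (V(m, G) = ((990 - 1*6 + 2*m)/(330 + m))*(-4 + 4) = ((990 - 6 + 2*m)/(330 + m))*0 = ((984 + 2*m)/(330 + m))*0 = 0)
(-95 + V(-17, -8))**2 = (-95 + 0)**2 = (-95)**2 = 9025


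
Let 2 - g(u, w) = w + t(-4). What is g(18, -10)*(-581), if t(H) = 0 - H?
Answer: -4648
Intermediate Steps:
t(H) = -H
g(u, w) = -2 - w (g(u, w) = 2 - (w - 1*(-4)) = 2 - (w + 4) = 2 - (4 + w) = 2 + (-4 - w) = -2 - w)
g(18, -10)*(-581) = (-2 - 1*(-10))*(-581) = (-2 + 10)*(-581) = 8*(-581) = -4648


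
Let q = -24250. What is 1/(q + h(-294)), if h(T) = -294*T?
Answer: 1/62186 ≈ 1.6081e-5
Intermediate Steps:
1/(q + h(-294)) = 1/(-24250 - 294*(-294)) = 1/(-24250 + 86436) = 1/62186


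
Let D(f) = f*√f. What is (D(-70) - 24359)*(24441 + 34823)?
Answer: -1443611776 - 4148480*I*√70 ≈ -1.4436e+9 - 3.4709e+7*I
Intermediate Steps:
D(f) = f^(3/2)
(D(-70) - 24359)*(24441 + 34823) = ((-70)^(3/2) - 24359)*(24441 + 34823) = (-70*I*√70 - 24359)*59264 = (-24359 - 70*I*√70)*59264 = -1443611776 - 4148480*I*√70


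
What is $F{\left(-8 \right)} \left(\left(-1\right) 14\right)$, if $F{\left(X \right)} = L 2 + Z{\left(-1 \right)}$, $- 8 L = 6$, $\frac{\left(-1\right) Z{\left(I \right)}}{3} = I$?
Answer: $-21$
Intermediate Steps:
$Z{\left(I \right)} = - 3 I$
$L = - \frac{3}{4}$ ($L = \left(- \frac{1}{8}\right) 6 = - \frac{3}{4} \approx -0.75$)
$F{\left(X \right)} = \frac{3}{2}$ ($F{\left(X \right)} = \left(- \frac{3}{4}\right) 2 - -3 = - \frac{3}{2} + 3 = \frac{3}{2}$)
$F{\left(-8 \right)} \left(\left(-1\right) 14\right) = \frac{3 \left(\left(-1\right) 14\right)}{2} = \frac{3}{2} \left(-14\right) = -21$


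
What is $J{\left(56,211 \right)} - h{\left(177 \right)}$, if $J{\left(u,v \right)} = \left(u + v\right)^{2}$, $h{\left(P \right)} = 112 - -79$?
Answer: $71098$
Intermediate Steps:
$h{\left(P \right)} = 191$ ($h{\left(P \right)} = 112 + 79 = 191$)
$J{\left(56,211 \right)} - h{\left(177 \right)} = \left(56 + 211\right)^{2} - 191 = 267^{2} - 191 = 71289 - 191 = 71098$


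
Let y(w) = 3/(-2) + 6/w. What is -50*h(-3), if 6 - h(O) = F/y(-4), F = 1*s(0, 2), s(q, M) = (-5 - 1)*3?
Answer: 0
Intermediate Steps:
s(q, M) = -18 (s(q, M) = -6*3 = -18)
y(w) = -3/2 + 6/w (y(w) = 3*(-1/2) + 6/w = -3/2 + 6/w)
F = -18 (F = 1*(-18) = -18)
h(O) = 0 (h(O) = 6 - (-18)/(-3/2 + 6/(-4)) = 6 - (-18)/(-3/2 + 6*(-1/4)) = 6 - (-18)/(-3/2 - 3/2) = 6 - (-18)/(-3) = 6 - (-18)*(-1)/3 = 6 - 1*6 = 6 - 6 = 0)
-50*h(-3) = -50*0 = 0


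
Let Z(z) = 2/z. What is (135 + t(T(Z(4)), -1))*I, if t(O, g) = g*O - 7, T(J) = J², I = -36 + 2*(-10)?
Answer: -7154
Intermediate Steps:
I = -56 (I = -36 - 20 = -56)
t(O, g) = -7 + O*g (t(O, g) = O*g - 7 = -7 + O*g)
(135 + t(T(Z(4)), -1))*I = (135 + (-7 + (2/4)²*(-1)))*(-56) = (135 + (-7 + (2*(¼))²*(-1)))*(-56) = (135 + (-7 + (½)²*(-1)))*(-56) = (135 + (-7 + (¼)*(-1)))*(-56) = (135 + (-7 - ¼))*(-56) = (135 - 29/4)*(-56) = (511/4)*(-56) = -7154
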